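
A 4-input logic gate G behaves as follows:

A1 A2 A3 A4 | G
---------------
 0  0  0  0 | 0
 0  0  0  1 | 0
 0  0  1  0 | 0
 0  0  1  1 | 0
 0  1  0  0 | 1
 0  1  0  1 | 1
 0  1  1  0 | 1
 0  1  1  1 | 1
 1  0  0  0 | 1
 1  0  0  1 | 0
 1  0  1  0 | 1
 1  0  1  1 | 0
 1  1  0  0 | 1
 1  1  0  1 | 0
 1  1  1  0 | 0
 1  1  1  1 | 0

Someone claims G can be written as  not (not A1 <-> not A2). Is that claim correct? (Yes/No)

No

Check the formula against G row by row:
  A1=0, A2=0, A3=0, A4=0: formula gives 0, G = 0 ✓
  A1=0, A2=0, A3=0, A4=1: formula gives 0, G = 0 ✓
  A1=0, A2=0, A3=1, A4=0: formula gives 0, G = 0 ✓
  A1=0, A2=0, A3=1, A4=1: formula gives 0, G = 0 ✓
  …
  A1=1, A2=0, A3=0, A4=1: formula gives 1, but G = 0 ✗
Since they disagree at (1,0,0,1), the expression is not a correct formula for G.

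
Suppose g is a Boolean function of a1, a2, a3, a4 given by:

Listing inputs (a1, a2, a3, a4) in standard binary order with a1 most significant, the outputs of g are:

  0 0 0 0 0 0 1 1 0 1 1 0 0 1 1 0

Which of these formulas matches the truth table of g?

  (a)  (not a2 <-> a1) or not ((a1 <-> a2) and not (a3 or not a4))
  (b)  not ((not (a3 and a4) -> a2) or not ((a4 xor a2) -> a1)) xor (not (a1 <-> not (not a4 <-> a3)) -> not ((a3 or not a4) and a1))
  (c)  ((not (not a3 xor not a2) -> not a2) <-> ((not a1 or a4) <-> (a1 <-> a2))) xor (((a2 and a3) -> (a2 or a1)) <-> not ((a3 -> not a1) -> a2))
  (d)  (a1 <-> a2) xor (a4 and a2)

(a) fails at (0,0,0,0): the formula yields 1, g is 0.
(b) fails at (0,0,0,1): the formula yields 1, g is 0.
(d) fails at (0,0,0,0): the formula yields 1, g is 0.
That leaves (c). Evaluating it on every row reproduces the table of g exactly.

c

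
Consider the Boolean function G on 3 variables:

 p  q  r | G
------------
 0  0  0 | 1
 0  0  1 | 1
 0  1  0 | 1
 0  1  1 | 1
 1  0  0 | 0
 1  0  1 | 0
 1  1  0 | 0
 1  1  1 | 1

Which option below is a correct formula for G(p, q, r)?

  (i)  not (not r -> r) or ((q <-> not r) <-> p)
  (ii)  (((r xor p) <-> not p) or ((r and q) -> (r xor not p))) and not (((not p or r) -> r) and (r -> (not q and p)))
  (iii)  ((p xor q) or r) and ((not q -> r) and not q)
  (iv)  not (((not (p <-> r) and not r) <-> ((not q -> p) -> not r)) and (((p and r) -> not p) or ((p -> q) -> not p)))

(i) disagrees with G on (0,0,1) (formula → 0, table → 1); rule it out.
(iii) disagrees with G on (0,0,0) (formula → 0, table → 1); rule it out.
(iv) disagrees with G on (0,1,1) (formula → 0, table → 1); rule it out.
(ii) is the remaining candidate, and it agrees with G on all 8 inputs.

ii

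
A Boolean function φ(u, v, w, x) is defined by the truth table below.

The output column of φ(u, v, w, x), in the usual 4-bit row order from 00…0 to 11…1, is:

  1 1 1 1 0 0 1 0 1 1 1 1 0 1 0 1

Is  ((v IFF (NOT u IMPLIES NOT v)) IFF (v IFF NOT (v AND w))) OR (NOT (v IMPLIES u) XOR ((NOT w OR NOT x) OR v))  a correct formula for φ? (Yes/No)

Check the formula against φ row by row:
  u=0, v=0, w=0, x=0: formula gives 1, φ = 1 ✓
  u=0, v=0, w=0, x=1: formula gives 1, φ = 1 ✓
  u=0, v=0, w=1, x=0: formula gives 1, φ = 1 ✓
  u=0, v=0, w=1, x=1: formula gives 1, φ = 1 ✓
  …
  u=0, v=1, w=1, x=1: formula gives 1, but φ = 0 ✗
A single disagreement suffices: at (0,1,1,1) they differ, so the formula does not compute φ.

No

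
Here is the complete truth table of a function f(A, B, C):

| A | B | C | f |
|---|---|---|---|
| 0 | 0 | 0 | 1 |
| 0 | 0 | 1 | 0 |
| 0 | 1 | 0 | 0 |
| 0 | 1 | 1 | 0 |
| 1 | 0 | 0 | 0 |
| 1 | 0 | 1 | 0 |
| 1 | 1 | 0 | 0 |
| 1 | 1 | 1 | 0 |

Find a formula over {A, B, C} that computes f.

f(A, B, C) = ((A + B) + C)'

The output is 1 only when every input is 0 — NOR of all inputs.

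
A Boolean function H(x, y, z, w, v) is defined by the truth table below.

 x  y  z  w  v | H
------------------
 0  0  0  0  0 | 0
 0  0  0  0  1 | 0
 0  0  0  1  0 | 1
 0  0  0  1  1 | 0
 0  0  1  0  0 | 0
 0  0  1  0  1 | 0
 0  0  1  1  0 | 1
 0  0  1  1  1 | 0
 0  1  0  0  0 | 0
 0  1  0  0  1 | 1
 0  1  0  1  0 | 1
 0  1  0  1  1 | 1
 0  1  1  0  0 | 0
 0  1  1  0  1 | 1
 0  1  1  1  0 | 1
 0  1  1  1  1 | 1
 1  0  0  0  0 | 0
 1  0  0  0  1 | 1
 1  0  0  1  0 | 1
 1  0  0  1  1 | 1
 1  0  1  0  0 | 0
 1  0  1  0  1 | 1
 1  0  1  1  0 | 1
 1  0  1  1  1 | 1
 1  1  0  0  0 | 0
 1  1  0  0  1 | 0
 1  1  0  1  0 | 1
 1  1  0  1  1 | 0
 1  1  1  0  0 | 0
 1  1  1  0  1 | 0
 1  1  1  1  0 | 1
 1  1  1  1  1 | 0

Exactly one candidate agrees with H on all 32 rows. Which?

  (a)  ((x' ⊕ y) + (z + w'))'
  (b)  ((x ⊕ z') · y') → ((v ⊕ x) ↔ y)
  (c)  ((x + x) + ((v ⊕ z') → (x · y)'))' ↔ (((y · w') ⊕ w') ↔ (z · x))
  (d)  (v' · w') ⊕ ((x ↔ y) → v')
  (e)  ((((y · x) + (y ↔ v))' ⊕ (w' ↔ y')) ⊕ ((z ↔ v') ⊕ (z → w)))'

(a) disagrees with H on (0,0,0,1,0) (formula → 0, table → 1); rule it out.
(b) disagrees with H on (0,0,0,0,0) (formula → 1, table → 0); rule it out.
(c) disagrees with H on (0,0,0,0,0) (formula → 1, table → 0); rule it out.
(e) disagrees with H on (0,0,0,0,0) (formula → 1, table → 0); rule it out.
Only (d) survives; checking it on all 32 rows confirms it matches H.

d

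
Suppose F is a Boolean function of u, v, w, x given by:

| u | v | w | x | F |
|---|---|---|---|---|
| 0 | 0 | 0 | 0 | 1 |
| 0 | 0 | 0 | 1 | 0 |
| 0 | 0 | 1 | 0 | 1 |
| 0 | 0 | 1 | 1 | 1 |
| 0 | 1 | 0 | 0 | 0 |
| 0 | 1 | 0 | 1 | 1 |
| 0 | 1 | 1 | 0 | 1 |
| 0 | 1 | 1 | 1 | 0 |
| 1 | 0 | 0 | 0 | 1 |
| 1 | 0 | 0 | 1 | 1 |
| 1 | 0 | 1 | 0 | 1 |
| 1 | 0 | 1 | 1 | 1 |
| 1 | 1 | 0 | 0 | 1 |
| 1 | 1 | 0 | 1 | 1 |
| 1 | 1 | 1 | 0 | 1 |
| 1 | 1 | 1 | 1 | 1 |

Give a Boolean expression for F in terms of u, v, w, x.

The 0-rows are (0,0,0,1), (0,1,0,0), (0,1,1,1). Take each as a conjunction (¬u·¬v·¬w·x, ¬u·v·¬w·¬x, ¬u·v·w·x), form their disjunction, and complement — that gives a formula that is 1 everywhere F is.

F(u, v, w, x) = NOT (((((NOT u AND NOT v) AND NOT w) AND x) OR (((NOT u AND v) AND NOT w) AND NOT x)) OR (((NOT u AND v) AND w) AND x))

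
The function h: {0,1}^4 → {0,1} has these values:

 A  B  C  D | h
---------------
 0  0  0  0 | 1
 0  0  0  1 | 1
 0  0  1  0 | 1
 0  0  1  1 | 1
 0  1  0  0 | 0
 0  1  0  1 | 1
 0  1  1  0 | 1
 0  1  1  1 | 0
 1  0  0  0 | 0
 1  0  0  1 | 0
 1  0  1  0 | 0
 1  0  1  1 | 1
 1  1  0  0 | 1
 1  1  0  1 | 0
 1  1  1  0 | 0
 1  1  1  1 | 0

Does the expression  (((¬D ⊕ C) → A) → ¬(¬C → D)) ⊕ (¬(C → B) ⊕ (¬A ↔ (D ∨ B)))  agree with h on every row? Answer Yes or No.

Evaluate (((¬D ⊕ C) → A) → ¬(¬C → D)) ⊕ (¬(C → B) ⊕ (¬A ↔ (D ∨ B))) on each row and compare to h:
  A=0, B=0, C=0, D=0: formula gives 1, h = 1 ✓
  A=0, B=0, C=0, D=1: formula gives 1, h = 1 ✓
  A=0, B=0, C=1, D=0: formula gives 1, h = 1 ✓
  A=0, B=0, C=1, D=1: formula gives 1, h = 1 ✓
  … (the remaining 12 rows also agree.)
No disagreement on any input; they are logically equivalent.

Yes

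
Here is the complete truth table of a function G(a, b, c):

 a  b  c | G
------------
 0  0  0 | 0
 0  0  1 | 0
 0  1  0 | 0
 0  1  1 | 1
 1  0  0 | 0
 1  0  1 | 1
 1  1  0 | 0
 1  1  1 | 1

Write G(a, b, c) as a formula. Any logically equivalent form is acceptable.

Collect the rows where G=1 — (0,1,1), (1,0,1), (1,1,1) — and write one minterm per row: ¬a·b·c, a·¬b·c, a·b·c. Their union (logical OR) reproduces the table exactly.

G(a, b, c) = (((~a & b) & c) | ((a & ~b) & c)) | ((a & b) & c)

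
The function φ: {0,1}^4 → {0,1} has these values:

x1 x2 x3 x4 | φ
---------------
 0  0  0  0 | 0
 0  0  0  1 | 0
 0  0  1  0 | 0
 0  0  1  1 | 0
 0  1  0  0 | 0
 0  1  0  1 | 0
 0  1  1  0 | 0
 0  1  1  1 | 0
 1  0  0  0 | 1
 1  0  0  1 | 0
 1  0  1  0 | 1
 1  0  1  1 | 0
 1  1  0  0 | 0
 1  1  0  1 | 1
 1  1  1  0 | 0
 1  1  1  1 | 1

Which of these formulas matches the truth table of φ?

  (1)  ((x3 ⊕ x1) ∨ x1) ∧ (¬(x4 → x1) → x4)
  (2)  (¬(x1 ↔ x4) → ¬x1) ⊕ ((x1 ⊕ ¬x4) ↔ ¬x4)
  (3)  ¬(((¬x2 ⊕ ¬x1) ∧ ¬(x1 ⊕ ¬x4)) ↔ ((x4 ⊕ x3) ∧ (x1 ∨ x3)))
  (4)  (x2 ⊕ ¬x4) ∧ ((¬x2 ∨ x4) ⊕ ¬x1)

4

(1) fails at (0,0,1,0): the formula yields 1, φ is 0.
(2) fails at (1,0,0,0): the formula yields 0, φ is 1.
(3) fails at (0,0,1,0): the formula yields 1, φ is 0.
Only (4) survives; checking it on all 16 rows confirms it matches φ.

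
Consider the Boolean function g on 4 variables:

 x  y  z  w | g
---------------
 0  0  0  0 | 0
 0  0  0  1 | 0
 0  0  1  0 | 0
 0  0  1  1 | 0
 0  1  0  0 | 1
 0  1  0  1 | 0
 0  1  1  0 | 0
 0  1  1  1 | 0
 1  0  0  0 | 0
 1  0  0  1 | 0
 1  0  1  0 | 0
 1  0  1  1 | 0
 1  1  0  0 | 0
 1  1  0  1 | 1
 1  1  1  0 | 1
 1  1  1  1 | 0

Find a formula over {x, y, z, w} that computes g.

Collect the rows where g=1 — (0,1,0,0), (1,1,0,1), (1,1,1,0) — and write one minterm per row: ¬x·y·¬z·¬w, x·y·¬z·w, x·y·z·¬w. Their union (logical OR) reproduces the table exactly.

g(x, y, z, w) = ((((~x & y) & ~z) & ~w) | (((x & y) & ~z) & w)) | (((x & y) & z) & ~w)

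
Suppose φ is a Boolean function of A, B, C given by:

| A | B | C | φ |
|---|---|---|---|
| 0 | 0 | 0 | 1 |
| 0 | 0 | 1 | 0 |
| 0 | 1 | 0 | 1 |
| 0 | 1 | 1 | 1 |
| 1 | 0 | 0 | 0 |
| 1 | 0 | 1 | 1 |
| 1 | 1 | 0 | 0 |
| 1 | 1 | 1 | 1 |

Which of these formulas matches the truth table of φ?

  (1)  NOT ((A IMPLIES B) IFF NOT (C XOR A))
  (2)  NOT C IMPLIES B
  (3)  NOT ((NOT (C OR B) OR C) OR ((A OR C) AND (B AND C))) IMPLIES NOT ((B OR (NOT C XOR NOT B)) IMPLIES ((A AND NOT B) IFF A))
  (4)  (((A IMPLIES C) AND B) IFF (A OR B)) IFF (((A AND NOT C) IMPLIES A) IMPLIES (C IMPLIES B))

4

(1) fails at (0,0,0): the formula yields 0, φ is 1.
(2) fails at (0,0,0): the formula yields 0, φ is 1.
(3) fails at (0,0,1): the formula yields 1, φ is 0.
(4) is the remaining candidate, and it agrees with φ on all 8 inputs.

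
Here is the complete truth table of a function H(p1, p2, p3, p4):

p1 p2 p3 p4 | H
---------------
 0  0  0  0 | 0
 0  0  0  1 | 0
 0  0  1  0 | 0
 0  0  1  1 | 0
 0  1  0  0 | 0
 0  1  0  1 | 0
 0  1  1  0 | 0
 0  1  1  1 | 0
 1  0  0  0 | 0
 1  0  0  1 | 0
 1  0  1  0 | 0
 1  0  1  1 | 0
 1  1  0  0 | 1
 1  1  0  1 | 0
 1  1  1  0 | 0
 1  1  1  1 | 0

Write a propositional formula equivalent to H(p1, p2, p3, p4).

Only row (1,1,0,0) gives 1. That row's minterm p1·p2·¬p3·¬p4 is H directly.

H(p1, p2, p3, p4) = ((p1 AND p2) AND NOT p3) AND NOT p4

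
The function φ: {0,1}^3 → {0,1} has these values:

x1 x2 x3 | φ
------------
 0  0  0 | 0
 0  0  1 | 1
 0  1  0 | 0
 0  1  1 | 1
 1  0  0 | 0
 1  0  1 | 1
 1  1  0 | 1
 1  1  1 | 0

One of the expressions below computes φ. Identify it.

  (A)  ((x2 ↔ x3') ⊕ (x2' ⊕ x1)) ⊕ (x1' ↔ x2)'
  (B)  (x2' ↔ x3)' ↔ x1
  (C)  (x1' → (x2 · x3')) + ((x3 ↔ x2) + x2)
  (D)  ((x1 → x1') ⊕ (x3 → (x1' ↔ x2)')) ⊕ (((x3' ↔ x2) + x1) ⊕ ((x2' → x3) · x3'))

(A): at (0,1,0) it gives 1, but φ = 0 — eliminated.
(B): at (0,1,0) it gives 1, but φ = 0 — eliminated.
(C): at (0,0,0) it gives 1, but φ = 0 — eliminated.
That leaves (D). Evaluating it on every row reproduces the table of φ exactly.

D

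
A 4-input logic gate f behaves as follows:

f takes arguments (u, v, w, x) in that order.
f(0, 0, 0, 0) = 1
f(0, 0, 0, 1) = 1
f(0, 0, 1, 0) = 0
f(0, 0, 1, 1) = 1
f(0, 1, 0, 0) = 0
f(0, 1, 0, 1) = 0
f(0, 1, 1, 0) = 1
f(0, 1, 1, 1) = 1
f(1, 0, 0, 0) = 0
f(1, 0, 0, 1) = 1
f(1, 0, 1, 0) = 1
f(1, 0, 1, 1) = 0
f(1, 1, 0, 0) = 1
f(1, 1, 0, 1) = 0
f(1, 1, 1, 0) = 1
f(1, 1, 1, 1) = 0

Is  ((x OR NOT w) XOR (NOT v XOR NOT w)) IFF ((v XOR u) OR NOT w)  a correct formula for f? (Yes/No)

No

Test each input against both f and the formula:
  u=0, v=0, w=0, x=0: formula gives 1, f = 1 ✓
  u=0, v=0, w=0, x=1: formula gives 1, f = 1 ✓
  u=0, v=0, w=1, x=0: formula gives 0, f = 0 ✓
  u=0, v=0, w=1, x=1: formula gives 1, f = 1 ✓
  …
  u=0, v=1, w=1, x=0: formula gives 0, but f = 1 ✗
Row (0,1,1,0) is a counterexample, so the formula is not equivalent to f.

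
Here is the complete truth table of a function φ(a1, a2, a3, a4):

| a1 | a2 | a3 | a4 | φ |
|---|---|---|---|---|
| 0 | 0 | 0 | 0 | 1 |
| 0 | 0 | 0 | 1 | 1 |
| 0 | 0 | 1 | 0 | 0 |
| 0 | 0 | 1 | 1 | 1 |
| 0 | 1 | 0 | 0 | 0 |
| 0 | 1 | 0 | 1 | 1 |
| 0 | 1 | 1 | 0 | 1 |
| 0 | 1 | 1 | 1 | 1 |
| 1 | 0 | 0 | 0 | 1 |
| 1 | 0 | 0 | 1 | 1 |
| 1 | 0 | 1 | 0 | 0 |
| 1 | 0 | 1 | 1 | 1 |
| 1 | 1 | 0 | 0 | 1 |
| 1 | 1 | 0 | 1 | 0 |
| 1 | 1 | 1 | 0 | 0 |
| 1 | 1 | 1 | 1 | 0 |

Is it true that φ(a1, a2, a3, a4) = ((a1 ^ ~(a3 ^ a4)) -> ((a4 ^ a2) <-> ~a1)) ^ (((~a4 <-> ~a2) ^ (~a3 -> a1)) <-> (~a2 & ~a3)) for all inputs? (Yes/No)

Check the formula against φ row by row:
  a1=0, a2=0, a3=0, a4=0: formula gives 1, φ = 1 ✓
  a1=0, a2=0, a3=0, a4=1: formula gives 1, φ = 1 ✓
  a1=0, a2=0, a3=1, a4=0: formula gives 0, φ = 0 ✓
  a1=0, a2=0, a3=1, a4=1: formula gives 1, φ = 1 ✓
  …and likewise for the remaining 12 rows.
Every row agrees, so the formula is equivalent.

Yes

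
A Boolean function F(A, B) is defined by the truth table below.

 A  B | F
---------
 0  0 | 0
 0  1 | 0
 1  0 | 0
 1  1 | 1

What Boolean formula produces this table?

F(A, B) = A · B

The output is 1 only when every input is 1 — the AND of all inputs.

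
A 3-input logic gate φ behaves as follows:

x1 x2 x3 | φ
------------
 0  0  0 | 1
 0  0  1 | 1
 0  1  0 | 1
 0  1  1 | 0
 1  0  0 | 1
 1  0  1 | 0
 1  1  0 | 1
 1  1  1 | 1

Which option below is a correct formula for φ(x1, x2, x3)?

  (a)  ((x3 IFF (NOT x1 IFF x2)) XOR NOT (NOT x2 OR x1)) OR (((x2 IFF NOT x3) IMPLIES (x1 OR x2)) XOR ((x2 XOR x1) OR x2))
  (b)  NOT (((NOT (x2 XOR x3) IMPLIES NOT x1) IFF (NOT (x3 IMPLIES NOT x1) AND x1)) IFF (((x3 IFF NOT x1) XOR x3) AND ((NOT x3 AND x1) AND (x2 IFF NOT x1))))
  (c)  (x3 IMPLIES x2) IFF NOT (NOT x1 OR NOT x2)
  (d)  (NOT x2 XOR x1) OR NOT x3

d

(a) fails at (0,0,1): the formula yields 0, φ is 1.
(b) fails at (0,0,0): the formula yields 0, φ is 1.
(c) fails at (0,0,0): the formula yields 0, φ is 1.
That leaves (d). Evaluating it on every row reproduces the table of φ exactly.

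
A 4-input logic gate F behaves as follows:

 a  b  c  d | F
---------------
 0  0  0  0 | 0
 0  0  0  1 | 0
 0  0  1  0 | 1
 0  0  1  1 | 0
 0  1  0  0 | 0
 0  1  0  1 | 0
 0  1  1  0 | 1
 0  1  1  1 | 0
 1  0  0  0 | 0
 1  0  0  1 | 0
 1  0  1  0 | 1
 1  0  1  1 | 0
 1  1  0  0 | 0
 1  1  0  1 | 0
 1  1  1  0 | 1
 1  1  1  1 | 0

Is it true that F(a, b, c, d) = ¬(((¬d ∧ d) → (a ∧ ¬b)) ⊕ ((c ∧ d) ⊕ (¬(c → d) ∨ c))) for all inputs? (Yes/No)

Check the formula against F row by row:
  a=0, b=0, c=0, d=0: formula gives 0, F = 0 ✓
  a=0, b=0, c=0, d=1: formula gives 0, F = 0 ✓
  a=0, b=0, c=1, d=0: formula gives 1, F = 1 ✓
  a=0, b=0, c=1, d=1: formula gives 0, F = 0 ✓
  … (the remaining 12 rows also agree.)
No disagreement on any input; they are logically equivalent.

Yes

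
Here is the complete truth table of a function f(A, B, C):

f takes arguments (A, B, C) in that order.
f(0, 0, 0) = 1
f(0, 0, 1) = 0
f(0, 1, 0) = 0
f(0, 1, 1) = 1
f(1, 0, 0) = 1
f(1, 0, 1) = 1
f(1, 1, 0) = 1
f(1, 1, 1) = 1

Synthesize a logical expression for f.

The 0-rows are (0,0,1), (0,1,0). Take each as a conjunction (¬A·¬B·C, ¬A·B·¬C), form their disjunction, and complement — that gives a formula that is 1 everywhere f is.

f(A, B, C) = not (((not A and not B) and C) or ((not A and B) and not C))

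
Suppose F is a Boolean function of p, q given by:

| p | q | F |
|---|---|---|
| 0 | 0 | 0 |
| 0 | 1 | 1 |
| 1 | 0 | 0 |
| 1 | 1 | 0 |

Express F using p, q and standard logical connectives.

F(p, q) = ~p & q

1 only at (0,1): NOT p AND q.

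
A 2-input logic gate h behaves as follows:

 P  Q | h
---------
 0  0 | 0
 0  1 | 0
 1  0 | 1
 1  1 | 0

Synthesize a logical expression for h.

h(P, Q) = P and not Q

Only row (1,0) gives 1. That row's minterm P·¬Q is h directly.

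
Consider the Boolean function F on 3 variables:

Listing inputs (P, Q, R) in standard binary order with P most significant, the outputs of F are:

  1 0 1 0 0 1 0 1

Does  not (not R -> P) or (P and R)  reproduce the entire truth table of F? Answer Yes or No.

Evaluate not (not R -> P) or (P and R) on each row and compare to F:
  P=0, Q=0, R=0: formula gives 1, F = 1 ✓
  P=0, Q=0, R=1: formula gives 0, F = 0 ✓
  P=0, Q=1, R=0: formula gives 1, F = 1 ✓
  P=0, Q=1, R=1: formula gives 0, F = 0 ✓
  P=1, Q=0, R=0: formula gives 0, F = 0 ✓
  … (the remaining 3 rows also agree.)
No disagreement on any input; they are logically equivalent.

Yes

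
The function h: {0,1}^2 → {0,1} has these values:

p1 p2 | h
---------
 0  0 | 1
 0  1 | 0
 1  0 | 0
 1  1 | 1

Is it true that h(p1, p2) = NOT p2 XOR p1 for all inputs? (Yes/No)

Evaluate NOT p2 XOR p1 on each row and compare to h:
  p1=0, p2=0: formula gives 1, h = 1 ✓
  p1=0, p2=1: formula gives 0, h = 0 ✓
  p1=1, p2=0: formula gives 0, h = 0 ✓
  p1=1, p2=1: formula gives 1, h = 1 ✓
No disagreement on any input; they are logically equivalent.

Yes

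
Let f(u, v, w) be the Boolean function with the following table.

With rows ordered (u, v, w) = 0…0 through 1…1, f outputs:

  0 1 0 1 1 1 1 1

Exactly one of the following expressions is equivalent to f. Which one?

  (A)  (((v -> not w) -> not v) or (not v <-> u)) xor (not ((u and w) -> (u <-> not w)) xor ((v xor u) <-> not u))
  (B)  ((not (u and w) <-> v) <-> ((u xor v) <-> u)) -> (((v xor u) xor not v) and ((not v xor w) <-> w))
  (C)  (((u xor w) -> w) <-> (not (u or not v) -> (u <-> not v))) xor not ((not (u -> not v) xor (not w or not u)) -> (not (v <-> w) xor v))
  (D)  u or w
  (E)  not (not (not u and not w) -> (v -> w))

D

(A) disagrees with f on (0,0,0) (formula → 1, table → 0); rule it out.
(B) disagrees with f on (0,0,0) (formula → 1, table → 0); rule it out.
(C) disagrees with f on (1,1,0) (formula → 0, table → 1); rule it out.
(E) disagrees with f on (0,0,1) (formula → 0, table → 1); rule it out.
Only (D) survives; checking it on all 8 rows confirms it matches f.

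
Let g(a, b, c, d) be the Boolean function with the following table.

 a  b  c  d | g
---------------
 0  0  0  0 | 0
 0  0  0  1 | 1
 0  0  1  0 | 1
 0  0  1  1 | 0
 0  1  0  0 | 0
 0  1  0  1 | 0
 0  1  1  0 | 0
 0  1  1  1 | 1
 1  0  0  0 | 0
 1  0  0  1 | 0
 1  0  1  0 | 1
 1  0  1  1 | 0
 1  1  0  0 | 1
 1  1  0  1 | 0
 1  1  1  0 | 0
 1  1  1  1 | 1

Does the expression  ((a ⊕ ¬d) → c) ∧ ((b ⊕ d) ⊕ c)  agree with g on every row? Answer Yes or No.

Yes

Check the formula against g row by row:
  a=0, b=0, c=0, d=0: formula gives 0, g = 0 ✓
  a=0, b=0, c=0, d=1: formula gives 1, g = 1 ✓
  a=0, b=0, c=1, d=0: formula gives 1, g = 1 ✓
  a=0, b=0, c=1, d=1: formula gives 0, g = 0 ✓
  … (the remaining 12 rows also agree.)
No disagreement on any input; they are logically equivalent.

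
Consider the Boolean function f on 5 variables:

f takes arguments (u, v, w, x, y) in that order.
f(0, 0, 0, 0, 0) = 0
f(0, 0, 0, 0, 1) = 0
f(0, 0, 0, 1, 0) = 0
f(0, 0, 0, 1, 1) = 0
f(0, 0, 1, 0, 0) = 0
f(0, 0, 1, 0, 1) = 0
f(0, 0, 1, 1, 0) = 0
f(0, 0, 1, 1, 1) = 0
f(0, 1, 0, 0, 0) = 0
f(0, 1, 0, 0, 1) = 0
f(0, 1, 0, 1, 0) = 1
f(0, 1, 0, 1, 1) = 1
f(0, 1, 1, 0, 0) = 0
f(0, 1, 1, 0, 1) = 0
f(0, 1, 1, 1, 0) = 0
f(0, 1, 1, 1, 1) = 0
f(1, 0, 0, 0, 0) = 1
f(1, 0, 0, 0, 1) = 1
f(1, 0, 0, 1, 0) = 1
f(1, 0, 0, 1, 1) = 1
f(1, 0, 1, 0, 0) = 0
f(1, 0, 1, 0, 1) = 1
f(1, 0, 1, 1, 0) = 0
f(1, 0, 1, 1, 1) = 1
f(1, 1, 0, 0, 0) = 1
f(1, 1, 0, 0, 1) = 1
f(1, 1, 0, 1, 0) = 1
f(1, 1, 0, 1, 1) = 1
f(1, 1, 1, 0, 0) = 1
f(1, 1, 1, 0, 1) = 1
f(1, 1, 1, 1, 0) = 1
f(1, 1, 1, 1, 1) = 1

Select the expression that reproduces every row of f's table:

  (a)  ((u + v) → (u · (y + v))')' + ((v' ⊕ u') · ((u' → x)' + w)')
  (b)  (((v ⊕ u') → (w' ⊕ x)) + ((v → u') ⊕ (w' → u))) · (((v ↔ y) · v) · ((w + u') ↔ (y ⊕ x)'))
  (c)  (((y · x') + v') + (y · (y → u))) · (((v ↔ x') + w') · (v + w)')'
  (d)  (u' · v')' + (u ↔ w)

(b) fails at (0,1,0,1,0): the formula yields 0, f is 1.
(c) fails at (0,0,1,0,0): the formula yields 1, f is 0.
(d) fails at (0,0,0,0,0): the formula yields 1, f is 0.
That leaves (a). Evaluating it on every row reproduces the table of f exactly.

a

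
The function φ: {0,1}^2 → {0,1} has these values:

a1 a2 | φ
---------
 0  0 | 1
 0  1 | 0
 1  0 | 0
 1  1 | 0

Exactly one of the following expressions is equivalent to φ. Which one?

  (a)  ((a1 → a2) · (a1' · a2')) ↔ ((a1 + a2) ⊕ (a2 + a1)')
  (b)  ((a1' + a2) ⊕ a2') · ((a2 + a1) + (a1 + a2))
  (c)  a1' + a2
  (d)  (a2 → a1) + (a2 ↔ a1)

(b) disagrees with φ on (0,0) (formula → 0, table → 1); rule it out.
(c) disagrees with φ on (0,1) (formula → 1, table → 0); rule it out.
(d) disagrees with φ on (1,0) (formula → 1, table → 0); rule it out.
(a) is the remaining candidate, and it agrees with φ on all 4 inputs.

a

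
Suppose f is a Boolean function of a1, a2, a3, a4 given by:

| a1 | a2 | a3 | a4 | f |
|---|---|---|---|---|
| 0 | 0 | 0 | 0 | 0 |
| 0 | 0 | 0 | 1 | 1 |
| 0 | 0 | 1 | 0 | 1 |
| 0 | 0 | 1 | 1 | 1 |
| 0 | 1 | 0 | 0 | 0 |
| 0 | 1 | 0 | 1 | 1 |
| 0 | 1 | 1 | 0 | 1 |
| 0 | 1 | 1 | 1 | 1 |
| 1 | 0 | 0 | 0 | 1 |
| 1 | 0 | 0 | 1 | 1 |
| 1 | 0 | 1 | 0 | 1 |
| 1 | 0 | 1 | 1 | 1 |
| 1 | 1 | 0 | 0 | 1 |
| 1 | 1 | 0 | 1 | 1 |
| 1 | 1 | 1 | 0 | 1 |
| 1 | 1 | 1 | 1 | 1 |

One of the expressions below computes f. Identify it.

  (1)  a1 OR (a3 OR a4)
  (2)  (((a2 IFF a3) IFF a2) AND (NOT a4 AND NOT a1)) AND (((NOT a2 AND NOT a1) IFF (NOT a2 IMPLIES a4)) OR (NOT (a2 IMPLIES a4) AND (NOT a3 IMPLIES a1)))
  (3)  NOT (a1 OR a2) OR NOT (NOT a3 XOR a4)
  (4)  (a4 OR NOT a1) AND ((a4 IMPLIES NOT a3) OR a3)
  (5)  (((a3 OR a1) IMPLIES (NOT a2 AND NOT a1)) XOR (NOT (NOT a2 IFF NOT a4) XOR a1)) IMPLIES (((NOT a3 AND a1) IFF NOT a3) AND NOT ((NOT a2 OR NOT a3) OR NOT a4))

1

(2) fails at (0,0,0,1): the formula yields 0, f is 1.
(3) fails at (0,0,0,0): the formula yields 1, f is 0.
(4) fails at (0,0,0,0): the formula yields 1, f is 0.
(5) fails at (0,0,1,0): the formula yields 0, f is 1.
(1) is the remaining candidate, and it agrees with f on all 16 inputs.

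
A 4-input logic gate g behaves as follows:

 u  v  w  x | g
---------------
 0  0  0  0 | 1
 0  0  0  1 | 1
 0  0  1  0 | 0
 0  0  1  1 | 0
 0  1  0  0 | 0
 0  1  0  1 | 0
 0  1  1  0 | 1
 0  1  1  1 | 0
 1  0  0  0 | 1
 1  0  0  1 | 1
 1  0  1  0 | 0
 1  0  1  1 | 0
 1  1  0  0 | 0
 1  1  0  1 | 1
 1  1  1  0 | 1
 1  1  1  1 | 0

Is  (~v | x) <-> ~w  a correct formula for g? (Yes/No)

No

Test each input against both g and the formula:
  u=0, v=0, w=0, x=0: formula gives 1, g = 1 ✓
  u=0, v=0, w=0, x=1: formula gives 1, g = 1 ✓
  u=0, v=0, w=1, x=0: formula gives 0, g = 0 ✓
  u=0, v=0, w=1, x=1: formula gives 0, g = 0 ✓
  …
  u=0, v=1, w=0, x=1: formula gives 1, but g = 0 ✗
A single disagreement suffices: at (0,1,0,1) they differ, so the formula does not compute g.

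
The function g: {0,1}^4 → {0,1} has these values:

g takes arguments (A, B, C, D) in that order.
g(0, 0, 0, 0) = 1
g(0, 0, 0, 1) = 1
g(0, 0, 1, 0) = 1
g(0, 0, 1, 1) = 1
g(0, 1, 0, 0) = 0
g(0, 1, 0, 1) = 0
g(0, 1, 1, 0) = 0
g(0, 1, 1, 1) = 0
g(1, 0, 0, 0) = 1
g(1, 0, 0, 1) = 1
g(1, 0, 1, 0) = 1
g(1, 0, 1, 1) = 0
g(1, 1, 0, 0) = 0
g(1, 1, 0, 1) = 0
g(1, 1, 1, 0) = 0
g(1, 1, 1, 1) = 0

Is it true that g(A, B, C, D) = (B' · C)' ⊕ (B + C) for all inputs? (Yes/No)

No

Check the formula against g row by row:
  A=0, B=0, C=0, D=0: formula gives 1, g = 1 ✓
  A=0, B=0, C=0, D=1: formula gives 1, g = 1 ✓
  A=0, B=0, C=1, D=0: formula gives 1, g = 1 ✓
  A=0, B=0, C=1, D=1: formula gives 1, g = 1 ✓
  …
  A=1, B=0, C=1, D=1: formula gives 1, but g = 0 ✗
Since they disagree at (1,0,1,1), the expression is not a correct formula for g.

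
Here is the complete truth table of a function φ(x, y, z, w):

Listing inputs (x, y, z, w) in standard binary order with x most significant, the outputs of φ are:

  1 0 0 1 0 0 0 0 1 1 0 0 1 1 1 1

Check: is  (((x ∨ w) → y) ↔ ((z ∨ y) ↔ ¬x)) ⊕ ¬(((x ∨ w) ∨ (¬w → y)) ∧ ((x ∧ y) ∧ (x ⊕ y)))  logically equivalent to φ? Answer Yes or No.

Yes

Check the formula against φ row by row:
  x=0, y=0, z=0, w=0: formula gives 1, φ = 1 ✓
  x=0, y=0, z=0, w=1: formula gives 0, φ = 0 ✓
  x=0, y=0, z=1, w=0: formula gives 0, φ = 0 ✓
  x=0, y=0, z=1, w=1: formula gives 1, φ = 1 ✓
  …and likewise for the remaining 12 rows.
No disagreement on any input; they are logically equivalent.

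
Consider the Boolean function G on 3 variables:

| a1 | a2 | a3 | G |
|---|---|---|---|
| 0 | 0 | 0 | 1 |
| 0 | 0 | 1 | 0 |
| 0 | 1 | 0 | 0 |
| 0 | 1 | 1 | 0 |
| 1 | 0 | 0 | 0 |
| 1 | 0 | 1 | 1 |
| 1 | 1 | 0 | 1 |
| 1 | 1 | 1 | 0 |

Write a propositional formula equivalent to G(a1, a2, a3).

G=1 on 3 inputs: (0,0,0), (1,0,1), (1,1,0). Reading each as a conjunction of literals (¬a1·¬a2·¬a3, a1·¬a2·a3, a1·a2·¬a3) and taking the OR gives the canonical DNF.

G(a1, a2, a3) = (((NOT a1 AND NOT a2) AND NOT a3) OR ((a1 AND NOT a2) AND a3)) OR ((a1 AND a2) AND NOT a3)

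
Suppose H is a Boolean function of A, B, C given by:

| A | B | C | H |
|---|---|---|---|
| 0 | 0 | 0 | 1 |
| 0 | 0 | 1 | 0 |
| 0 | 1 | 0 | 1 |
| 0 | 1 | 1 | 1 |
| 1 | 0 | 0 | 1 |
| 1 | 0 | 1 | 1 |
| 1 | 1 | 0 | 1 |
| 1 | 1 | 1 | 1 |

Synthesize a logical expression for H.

Only row (0,0,1) gives 0. So H is 1 everywhere except there — the complement of the minterm ¬A·¬B·C.

H(A, B, C) = ¬((¬A ∧ ¬B) ∧ C)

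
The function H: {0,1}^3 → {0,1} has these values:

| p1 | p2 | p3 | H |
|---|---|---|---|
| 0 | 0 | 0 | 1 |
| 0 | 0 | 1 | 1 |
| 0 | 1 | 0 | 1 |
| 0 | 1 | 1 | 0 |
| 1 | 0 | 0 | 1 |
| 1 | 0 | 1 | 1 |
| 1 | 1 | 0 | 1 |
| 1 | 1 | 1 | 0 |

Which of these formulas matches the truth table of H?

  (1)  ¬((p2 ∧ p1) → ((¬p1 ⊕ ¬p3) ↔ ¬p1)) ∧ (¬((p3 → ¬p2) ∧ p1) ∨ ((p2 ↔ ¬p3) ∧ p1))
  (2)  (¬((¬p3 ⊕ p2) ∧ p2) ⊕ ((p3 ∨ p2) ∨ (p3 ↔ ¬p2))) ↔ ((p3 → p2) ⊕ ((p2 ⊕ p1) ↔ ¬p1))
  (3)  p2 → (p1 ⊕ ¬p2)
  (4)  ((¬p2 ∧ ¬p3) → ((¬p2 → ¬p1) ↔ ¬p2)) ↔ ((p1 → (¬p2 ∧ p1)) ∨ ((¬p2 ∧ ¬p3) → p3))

(1) fails at (0,0,0): the formula yields 0, H is 1.
(3) fails at (0,1,0): the formula yields 0, H is 1.
(4) fails at (0,1,1): the formula yields 1, H is 0.
Only (2) survives; checking it on all 8 rows confirms it matches H.

2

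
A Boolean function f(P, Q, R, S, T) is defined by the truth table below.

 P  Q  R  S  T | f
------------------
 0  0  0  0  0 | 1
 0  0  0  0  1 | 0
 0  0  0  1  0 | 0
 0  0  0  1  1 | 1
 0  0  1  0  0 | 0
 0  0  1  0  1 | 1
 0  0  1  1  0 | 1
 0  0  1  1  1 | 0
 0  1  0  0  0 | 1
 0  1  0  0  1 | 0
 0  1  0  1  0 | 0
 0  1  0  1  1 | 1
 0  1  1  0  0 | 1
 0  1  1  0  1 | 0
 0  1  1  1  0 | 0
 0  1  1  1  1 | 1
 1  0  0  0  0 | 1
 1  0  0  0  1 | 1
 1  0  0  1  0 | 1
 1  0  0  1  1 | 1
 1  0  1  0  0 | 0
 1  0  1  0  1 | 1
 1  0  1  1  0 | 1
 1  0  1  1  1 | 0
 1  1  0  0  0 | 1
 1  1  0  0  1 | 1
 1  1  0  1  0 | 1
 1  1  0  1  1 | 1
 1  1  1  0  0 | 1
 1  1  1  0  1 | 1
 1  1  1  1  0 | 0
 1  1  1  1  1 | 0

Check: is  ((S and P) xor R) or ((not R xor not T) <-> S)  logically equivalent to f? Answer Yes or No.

No

Check the formula against f row by row:
  P=0, Q=0, R=0, S=0, T=0: formula gives 1, f = 1 ✓
  P=0, Q=0, R=0, S=0, T=1: formula gives 0, f = 0 ✓
  P=0, Q=0, R=0, S=1, T=0: formula gives 0, f = 0 ✓
  P=0, Q=0, R=0, S=1, T=1: formula gives 1, f = 1 ✓
  P=0, Q=0, R=1, S=0, T=0: formula gives 1, but f = 0 ✗
Row (0,0,1,0,0) is a counterexample, so the formula is not equivalent to f.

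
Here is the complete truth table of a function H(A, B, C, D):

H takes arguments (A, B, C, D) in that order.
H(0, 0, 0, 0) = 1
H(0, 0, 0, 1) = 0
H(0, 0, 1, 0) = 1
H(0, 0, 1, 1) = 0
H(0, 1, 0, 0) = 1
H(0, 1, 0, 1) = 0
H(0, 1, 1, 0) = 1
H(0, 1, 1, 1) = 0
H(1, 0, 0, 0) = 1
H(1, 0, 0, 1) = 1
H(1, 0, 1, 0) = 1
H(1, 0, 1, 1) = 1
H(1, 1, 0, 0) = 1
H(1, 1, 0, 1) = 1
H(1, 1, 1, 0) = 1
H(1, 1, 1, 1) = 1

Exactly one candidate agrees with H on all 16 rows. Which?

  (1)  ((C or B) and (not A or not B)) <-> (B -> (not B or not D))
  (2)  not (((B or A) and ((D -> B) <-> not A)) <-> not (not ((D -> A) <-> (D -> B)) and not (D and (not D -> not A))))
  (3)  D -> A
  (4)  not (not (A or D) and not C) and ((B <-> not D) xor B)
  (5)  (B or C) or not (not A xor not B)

3

(1) disagrees with H on (0,0,0,0) (formula → 0, table → 1); rule it out.
(2) disagrees with H on (0,0,0,1) (formula → 1, table → 0); rule it out.
(4) disagrees with H on (0,0,0,0) (formula → 0, table → 1); rule it out.
(5) disagrees with H on (0,0,0,1) (formula → 1, table → 0); rule it out.
Only (3) survives; checking it on all 16 rows confirms it matches H.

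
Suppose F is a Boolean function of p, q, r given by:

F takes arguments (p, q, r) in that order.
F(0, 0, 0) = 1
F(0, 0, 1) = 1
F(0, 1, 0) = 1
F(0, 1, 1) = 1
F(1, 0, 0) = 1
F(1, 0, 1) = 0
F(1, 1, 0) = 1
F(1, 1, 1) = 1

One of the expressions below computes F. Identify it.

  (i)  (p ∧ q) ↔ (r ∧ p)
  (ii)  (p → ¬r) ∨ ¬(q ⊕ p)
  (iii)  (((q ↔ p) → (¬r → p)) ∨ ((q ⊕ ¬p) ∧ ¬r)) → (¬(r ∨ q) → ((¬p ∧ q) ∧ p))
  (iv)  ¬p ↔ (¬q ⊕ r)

ii

(i) disagrees with F on (1,1,0) (formula → 0, table → 1); rule it out.
(iii) disagrees with F on (0,0,0) (formula → 0, table → 1); rule it out.
(iv) disagrees with F on (0,0,1) (formula → 0, table → 1); rule it out.
That leaves (ii). Evaluating it on every row reproduces the table of F exactly.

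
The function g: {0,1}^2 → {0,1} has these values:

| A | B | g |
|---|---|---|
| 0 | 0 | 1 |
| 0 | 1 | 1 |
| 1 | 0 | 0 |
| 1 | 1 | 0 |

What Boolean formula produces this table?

g(A, B) = ¬A

The output is the negation of A.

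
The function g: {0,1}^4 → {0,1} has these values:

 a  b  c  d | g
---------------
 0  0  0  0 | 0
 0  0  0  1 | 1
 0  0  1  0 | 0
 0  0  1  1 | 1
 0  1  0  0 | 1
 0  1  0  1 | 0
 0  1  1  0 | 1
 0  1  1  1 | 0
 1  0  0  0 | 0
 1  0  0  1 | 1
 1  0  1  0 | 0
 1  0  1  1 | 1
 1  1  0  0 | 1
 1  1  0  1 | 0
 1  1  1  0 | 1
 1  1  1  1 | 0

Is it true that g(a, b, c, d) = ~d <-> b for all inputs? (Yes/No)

Evaluate ~d <-> b on each row and compare to g:
  a=0, b=0, c=0, d=0: formula gives 0, g = 0 ✓
  a=0, b=0, c=0, d=1: formula gives 1, g = 1 ✓
  a=0, b=0, c=1, d=0: formula gives 0, g = 0 ✓
  a=0, b=0, c=1, d=1: formula gives 1, g = 1 ✓
  …and likewise for the remaining 12 rows.
Every row agrees, so the formula is equivalent.

Yes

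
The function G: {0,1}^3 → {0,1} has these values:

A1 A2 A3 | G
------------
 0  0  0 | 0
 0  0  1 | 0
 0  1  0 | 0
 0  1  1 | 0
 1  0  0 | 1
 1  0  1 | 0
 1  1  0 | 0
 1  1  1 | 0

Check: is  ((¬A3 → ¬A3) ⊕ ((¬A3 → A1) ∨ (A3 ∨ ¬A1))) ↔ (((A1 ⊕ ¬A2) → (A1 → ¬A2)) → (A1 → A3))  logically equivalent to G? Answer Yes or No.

Test each input against both G and the formula:
  A1=0, A2=0, A3=0: formula gives 0, G = 0 ✓
  A1=0, A2=0, A3=1: formula gives 0, G = 0 ✓
  A1=0, A2=1, A3=0: formula gives 0, G = 0 ✓
  A1=0, A2=1, A3=1: formula gives 0, G = 0 ✓
  A1=1, A2=0, A3=0: formula gives 1, G = 1 ✓
  …and likewise for the remaining 3 rows.
Every row agrees, so the formula is equivalent.

Yes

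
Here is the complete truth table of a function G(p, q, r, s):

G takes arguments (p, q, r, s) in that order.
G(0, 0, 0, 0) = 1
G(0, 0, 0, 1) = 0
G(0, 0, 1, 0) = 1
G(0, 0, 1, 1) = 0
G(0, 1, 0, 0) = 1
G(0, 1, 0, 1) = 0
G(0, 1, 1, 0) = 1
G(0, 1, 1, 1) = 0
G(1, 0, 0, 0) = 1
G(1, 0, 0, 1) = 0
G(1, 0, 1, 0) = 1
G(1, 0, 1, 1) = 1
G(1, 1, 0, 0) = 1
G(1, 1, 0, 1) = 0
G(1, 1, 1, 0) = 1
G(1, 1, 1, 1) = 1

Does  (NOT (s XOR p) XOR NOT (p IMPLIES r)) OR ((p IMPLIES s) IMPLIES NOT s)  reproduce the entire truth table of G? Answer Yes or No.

Evaluate (NOT (s XOR p) XOR NOT (p IMPLIES r)) OR ((p IMPLIES s) IMPLIES NOT s) on each row and compare to G:
  p=0, q=0, r=0, s=0: formula gives 1, G = 1 ✓
  p=0, q=0, r=0, s=1: formula gives 0, G = 0 ✓
  p=0, q=0, r=1, s=0: formula gives 1, G = 1 ✓
  p=0, q=0, r=1, s=1: formula gives 0, G = 0 ✓
  … (the remaining 12 rows also agree.)
No disagreement on any input; they are logically equivalent.

Yes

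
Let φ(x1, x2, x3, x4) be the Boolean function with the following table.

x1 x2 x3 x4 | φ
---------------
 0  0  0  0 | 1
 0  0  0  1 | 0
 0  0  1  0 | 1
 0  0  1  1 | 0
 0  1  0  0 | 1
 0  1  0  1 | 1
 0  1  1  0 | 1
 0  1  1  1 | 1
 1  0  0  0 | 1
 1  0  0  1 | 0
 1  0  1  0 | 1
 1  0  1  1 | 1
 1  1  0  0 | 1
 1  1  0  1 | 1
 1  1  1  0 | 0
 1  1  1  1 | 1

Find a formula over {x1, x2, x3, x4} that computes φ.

φ(x1, x2, x3, x4) = ~((((((~x1 & ~x2) & ~x3) & x4) | (((~x1 & ~x2) & x3) & x4)) | (((x1 & ~x2) & ~x3) & x4)) | (((x1 & x2) & x3) & ~x4))

The 0-rows are (0,0,0,1), (0,0,1,1), (1,0,0,1), (1,1,1,0). Take each as a conjunction (¬x1·¬x2·¬x3·x4, ¬x1·¬x2·x3·x4, x1·¬x2·¬x3·x4, x1·x2·x3·¬x4), form their disjunction, and complement — that gives a formula that is 1 everywhere φ is.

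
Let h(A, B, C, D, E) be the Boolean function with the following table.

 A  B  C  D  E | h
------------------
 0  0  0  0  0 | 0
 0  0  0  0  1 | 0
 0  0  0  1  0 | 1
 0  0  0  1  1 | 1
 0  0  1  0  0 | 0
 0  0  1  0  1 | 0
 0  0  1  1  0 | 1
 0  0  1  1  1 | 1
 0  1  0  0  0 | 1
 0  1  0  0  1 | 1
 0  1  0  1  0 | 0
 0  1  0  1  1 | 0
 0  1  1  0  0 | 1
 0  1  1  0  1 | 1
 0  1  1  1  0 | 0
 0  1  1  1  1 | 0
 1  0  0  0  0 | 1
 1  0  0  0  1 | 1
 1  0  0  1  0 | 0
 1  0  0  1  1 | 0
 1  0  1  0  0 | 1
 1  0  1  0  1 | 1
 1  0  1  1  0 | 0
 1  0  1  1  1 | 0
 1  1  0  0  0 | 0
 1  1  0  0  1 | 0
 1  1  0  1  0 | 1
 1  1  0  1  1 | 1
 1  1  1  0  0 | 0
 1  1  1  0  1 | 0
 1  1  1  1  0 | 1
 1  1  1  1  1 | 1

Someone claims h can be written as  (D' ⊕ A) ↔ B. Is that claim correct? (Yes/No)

Yes

Evaluate (D' ⊕ A) ↔ B on each row and compare to h:
  A=0, B=0, C=0, D=0, E=0: formula gives 0, h = 0 ✓
  A=0, B=0, C=0, D=0, E=1: formula gives 0, h = 0 ✓
  A=0, B=0, C=0, D=1, E=0: formula gives 1, h = 1 ✓
  A=0, B=0, C=0, D=1, E=1: formula gives 1, h = 1 ✓
  …and likewise for the remaining 28 rows.
Every row agrees, so the formula is equivalent.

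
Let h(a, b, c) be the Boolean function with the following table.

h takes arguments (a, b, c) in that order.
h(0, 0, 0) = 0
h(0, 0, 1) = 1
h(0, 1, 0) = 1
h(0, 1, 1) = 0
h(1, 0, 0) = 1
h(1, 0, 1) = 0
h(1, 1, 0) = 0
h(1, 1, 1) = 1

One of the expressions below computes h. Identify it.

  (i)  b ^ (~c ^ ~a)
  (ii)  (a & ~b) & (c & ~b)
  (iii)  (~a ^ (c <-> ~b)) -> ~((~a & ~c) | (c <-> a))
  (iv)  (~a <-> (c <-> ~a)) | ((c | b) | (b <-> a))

(ii) disagrees with h on (0,0,1) (formula → 0, table → 1); rule it out.
(iii) disagrees with h on (0,1,1) (formula → 1, table → 0); rule it out.
(iv) disagrees with h on (0,0,0) (formula → 1, table → 0); rule it out.
Only (i) survives; checking it on all 8 rows confirms it matches h.

i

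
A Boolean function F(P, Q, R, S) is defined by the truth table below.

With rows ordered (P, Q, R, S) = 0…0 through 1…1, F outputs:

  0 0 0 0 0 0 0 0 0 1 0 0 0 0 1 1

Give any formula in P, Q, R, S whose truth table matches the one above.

F(P, Q, R, S) = ((((P · Q') · R') · S) + (((P · Q) · R) · S')) + (((P · Q) · R) · S)

Collect the rows where F=1 — (1,0,0,1), (1,1,1,0), (1,1,1,1) — and write one minterm per row: P·¬Q·¬R·S, P·Q·R·¬S, P·Q·R·S. Their union (logical OR) reproduces the table exactly.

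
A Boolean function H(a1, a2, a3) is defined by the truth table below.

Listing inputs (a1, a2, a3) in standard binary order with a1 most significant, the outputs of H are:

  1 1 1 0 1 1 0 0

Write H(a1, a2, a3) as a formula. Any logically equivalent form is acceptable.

There are just 3 zero rows: (0,1,1), (1,1,0), (1,1,1). Their minterms are ¬a1·a2·a3, a1·a2·¬a3, a1·a2·a3; the OR of those covers precisely the 0-outputs, and negating it yields H.

H(a1, a2, a3) = ((((a1' · a2) · a3) + ((a1 · a2) · a3')) + ((a1 · a2) · a3))'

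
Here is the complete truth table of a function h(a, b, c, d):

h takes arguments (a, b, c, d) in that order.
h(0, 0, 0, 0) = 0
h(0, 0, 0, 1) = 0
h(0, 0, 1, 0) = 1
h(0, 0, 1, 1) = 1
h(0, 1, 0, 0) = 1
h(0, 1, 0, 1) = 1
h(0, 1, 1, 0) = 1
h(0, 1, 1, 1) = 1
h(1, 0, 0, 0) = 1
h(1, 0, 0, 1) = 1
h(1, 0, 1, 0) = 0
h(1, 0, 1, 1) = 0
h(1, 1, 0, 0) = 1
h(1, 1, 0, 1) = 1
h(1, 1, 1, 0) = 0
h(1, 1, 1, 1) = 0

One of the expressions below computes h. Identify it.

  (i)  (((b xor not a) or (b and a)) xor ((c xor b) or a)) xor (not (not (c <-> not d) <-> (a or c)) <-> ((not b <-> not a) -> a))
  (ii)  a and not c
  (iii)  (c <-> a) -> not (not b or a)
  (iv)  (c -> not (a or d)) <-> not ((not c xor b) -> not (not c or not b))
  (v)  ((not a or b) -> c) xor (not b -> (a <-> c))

iii

(i) fails at (0,0,0,0): the formula yields 1, h is 0.
(ii) fails at (0,0,1,0): the formula yields 0, h is 1.
(iv) fails at (0,0,0,0): the formula yields 1, h is 0.
(v) fails at (0,0,0,0): the formula yields 1, h is 0.
That leaves (iii). Evaluating it on every row reproduces the table of h exactly.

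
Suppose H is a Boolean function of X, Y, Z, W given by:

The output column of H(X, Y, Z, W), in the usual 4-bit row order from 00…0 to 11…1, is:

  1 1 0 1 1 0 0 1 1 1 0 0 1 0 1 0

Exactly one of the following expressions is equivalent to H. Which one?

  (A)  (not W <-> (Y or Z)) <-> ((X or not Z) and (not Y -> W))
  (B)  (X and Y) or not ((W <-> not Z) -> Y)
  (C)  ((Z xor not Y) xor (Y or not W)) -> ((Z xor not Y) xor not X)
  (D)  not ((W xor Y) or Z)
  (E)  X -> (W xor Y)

(B): at (0,0,0,0) it gives 0, but H = 1 — eliminated.
(C): at (0,0,0,1) it gives 0, but H = 1 — eliminated.
(D): at (0,0,0,1) it gives 0, but H = 1 — eliminated.
(E): at (0,0,1,0) it gives 1, but H = 0 — eliminated.
That leaves (A). Evaluating it on every row reproduces the table of H exactly.

A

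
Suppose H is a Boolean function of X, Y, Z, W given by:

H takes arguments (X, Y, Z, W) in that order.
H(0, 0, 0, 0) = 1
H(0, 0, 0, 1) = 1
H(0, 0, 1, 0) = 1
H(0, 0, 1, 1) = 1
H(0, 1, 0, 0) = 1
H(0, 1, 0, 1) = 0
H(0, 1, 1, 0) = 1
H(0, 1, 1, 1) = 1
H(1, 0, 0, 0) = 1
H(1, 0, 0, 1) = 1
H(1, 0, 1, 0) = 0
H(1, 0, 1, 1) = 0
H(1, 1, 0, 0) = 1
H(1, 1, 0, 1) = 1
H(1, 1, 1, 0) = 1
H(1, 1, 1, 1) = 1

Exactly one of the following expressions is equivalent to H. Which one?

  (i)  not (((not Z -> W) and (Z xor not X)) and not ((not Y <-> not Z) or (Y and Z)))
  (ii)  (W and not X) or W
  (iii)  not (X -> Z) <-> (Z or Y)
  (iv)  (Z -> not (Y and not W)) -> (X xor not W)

(ii) fails at (0,0,0,0): the formula yields 0, H is 1.
(iii) fails at (0,0,1,0): the formula yields 0, H is 1.
(iv) fails at (0,0,0,1): the formula yields 0, H is 1.
That leaves (i). Evaluating it on every row reproduces the table of H exactly.

i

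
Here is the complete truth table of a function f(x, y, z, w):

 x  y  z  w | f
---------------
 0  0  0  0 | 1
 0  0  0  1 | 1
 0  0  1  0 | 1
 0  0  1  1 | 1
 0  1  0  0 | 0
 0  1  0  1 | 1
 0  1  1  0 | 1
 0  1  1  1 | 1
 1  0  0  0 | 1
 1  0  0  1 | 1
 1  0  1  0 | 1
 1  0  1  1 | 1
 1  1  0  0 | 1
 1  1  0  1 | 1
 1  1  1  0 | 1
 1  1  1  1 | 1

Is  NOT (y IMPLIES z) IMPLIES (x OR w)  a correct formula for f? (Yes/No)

Yes

Test each input against both f and the formula:
  x=0, y=0, z=0, w=0: formula gives 1, f = 1 ✓
  x=0, y=0, z=0, w=1: formula gives 1, f = 1 ✓
  x=0, y=0, z=1, w=0: formula gives 1, f = 1 ✓
  x=0, y=0, z=1, w=1: formula gives 1, f = 1 ✓
  …and likewise for the remaining 12 rows.
Every row agrees, so the formula is equivalent.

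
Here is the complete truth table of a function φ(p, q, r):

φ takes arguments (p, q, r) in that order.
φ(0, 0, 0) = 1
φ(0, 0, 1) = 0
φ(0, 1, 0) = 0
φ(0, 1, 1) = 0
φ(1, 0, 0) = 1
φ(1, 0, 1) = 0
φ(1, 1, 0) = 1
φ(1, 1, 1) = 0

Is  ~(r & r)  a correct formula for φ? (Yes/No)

No

Evaluate ~(r & r) on each row and compare to φ:
  p=0, q=0, r=0: formula gives 1, φ = 1 ✓
  p=0, q=0, r=1: formula gives 0, φ = 0 ✓
  p=0, q=1, r=0: formula gives 1, but φ = 0 ✗
A single disagreement suffices: at (0,1,0) they differ, so the formula does not compute φ.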